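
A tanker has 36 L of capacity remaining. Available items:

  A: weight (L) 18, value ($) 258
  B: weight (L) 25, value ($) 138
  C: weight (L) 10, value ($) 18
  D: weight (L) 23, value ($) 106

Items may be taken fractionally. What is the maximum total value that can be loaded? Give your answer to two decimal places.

357.36

Greedy by value/weight ratio, highest first.
Ratios (sorted): A 14.33, B 5.52, D 4.61, C 1.80
take A (18 @ 258); take 18/25 of B → 99.36. Capacity used 36/36.
Total value = 357.36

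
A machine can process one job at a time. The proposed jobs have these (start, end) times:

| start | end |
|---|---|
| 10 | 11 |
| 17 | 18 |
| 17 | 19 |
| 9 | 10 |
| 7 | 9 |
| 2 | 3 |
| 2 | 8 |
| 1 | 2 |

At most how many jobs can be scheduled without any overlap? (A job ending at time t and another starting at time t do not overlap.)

By end time: (1,2), (2,3), (2,8), (7,9), (9,10), (10,11), (17,18), (17,19).
Pick (1,2); next start ≥ 2 → (2,3); next start ≥ 3 → (7,9); next start ≥ 9 → (9,10); next start ≥ 10 → (10,11); next start ≥ 11 → (17,18).
Selected 6 jobs.

6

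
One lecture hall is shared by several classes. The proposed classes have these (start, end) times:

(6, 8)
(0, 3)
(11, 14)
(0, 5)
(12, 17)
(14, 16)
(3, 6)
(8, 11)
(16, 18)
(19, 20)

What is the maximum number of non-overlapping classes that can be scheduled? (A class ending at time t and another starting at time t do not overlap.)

By end time: (0,3), (0,5), (3,6), (6,8), (8,11), (11,14), (14,16), (12,17), (16,18), (19,20).
Pick (0,3); next start ≥ 3 → (3,6); next start ≥ 6 → (6,8); next start ≥ 8 → (8,11); next start ≥ 11 → (11,14); next start ≥ 14 → (14,16); next start ≥ 16 → (16,18); next start ≥ 18 → (19,20).
Selected 8 classes.

8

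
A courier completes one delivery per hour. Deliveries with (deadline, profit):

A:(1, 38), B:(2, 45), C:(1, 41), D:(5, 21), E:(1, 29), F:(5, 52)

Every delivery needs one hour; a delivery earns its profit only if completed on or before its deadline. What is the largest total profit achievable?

By profit: F(d5,52), B(d2,45), C(d1,41), A(d1,38), E(d1,29), D(d5,21)
F→slot 5; B→slot 2; C→slot 1; A skipped; E skipped; D→slot 4.
Profit = 41 + 45 + 21 + 52 = 159

159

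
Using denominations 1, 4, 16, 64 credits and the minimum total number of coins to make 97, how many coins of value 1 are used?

1

Greedy: take as many of the largest coin as possible, then repeat with the remainder.
97 = 1×64 + 2×16 + 1×1
Count of 1: 1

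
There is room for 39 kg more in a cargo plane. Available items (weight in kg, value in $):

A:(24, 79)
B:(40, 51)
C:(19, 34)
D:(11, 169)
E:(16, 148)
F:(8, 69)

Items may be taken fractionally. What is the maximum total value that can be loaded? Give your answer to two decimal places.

399.17

Sort by value per unit weight and fill in that order.
Order: D (169/11=15.36) > E (148/16=9.25) > F (69/8=8.62) > A (79/24=3.29) > C (34/19=1.79) > B (51/40=1.27)
Fill: take D (11 @ 169) → take E (16 @ 148) → take F (8 @ 69) → take 4/24 of A → 13.17; 39/39 used.
Total value = 399.17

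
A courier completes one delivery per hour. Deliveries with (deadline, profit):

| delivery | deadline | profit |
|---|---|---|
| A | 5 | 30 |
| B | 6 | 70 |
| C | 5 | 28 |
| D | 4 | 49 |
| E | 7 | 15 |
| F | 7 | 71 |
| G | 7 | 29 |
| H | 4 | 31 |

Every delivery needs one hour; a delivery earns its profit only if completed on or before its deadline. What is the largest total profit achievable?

Take jobs in profit order; each goes to the latest open slot no later than its deadline.
By profit: F(d7,71), B(d6,70), D(d4,49), H(d4,31), A(d5,30), G(d7,29), C(d5,28), E(d7,15)
F→slot 7; B→slot 6; D→slot 4; H→slot 3; A→slot 5; G→slot 2; C→slot 1; E skipped.
Profit = 28 + 29 + 31 + 49 + 30 + 70 + 71 = 308

308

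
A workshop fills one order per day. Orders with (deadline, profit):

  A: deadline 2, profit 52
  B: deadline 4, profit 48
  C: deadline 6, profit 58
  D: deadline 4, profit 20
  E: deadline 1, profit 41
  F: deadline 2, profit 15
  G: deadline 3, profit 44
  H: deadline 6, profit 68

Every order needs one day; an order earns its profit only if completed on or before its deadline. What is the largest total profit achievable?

By profit: H(d6,68), C(d6,58), A(d2,52), B(d4,48), G(d3,44), E(d1,41), D(d4,20), F(d2,15)
H→slot 6; C→slot 5; A→slot 2; B→slot 4; G→slot 3; E→slot 1; D skipped; F skipped.
Profit = 41 + 52 + 44 + 48 + 58 + 68 = 311

311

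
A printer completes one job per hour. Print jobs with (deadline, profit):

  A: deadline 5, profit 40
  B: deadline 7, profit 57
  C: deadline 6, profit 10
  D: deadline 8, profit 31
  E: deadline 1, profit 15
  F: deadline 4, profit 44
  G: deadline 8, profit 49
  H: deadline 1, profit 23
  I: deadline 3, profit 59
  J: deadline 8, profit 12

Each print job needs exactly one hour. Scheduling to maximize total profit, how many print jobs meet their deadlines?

8

Profit order: I=59 B=57 G=49 F=44 A=40 D=31 H=23 E=15 J=12 C=10
Assign: I→slot 3, B→slot 7, G→slot 8, F→slot 4, A→slot 5, D→slot 6, H→slot 1, E skipped, J→slot 2, C skipped.
Slots: [1:H] [2:J] [3:I] [4:F] [5:A] [6:D] [7:B] [8:G]
8 of 10 scheduled.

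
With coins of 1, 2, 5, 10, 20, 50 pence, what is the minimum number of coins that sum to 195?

6

Use the largest denomination that fits, subtract, and repeat.
195 − 3×50→45 − 2×20→5 − 1×5→0
Total coins = 3 + 2 + 1 = 6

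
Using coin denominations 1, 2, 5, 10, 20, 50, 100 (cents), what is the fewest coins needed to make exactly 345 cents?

6

Greedy: take as many of the largest coin as possible, then repeat with the remainder.
345 − 3×100→45 − 2×20→5 − 1×5→0
Total coins = 3 + 2 + 1 = 6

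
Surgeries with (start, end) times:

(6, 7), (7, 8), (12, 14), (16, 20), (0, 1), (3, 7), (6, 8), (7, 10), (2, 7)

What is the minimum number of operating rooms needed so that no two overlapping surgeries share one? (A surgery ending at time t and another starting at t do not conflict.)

4

Events (time:±→running): 0:+→1 1:-→0 2:+→1 3:+→2 6:+→3 6:+→4 … peak 4.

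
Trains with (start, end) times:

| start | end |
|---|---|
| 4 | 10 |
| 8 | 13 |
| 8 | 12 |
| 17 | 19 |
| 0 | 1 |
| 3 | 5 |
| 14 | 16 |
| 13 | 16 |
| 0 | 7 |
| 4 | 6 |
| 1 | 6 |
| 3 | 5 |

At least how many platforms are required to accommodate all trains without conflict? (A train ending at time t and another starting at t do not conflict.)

starts: [0, 0, 1, 3, 3, 4, 4, 8, 8, 13, 14, 17]
ends:   [1, 5, 5, 6, 6, 7, 10, 12, 13, 16, 16, 19]
s0→1 s0→2 e1→1 s1→2 s3→3 s3→4 s4→5 s4→6  — peak 6.

6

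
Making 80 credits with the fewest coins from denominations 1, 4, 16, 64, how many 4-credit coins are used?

Use the largest denomination that fits, subtract, and repeat.
80 − 1×64→16 − 1×16→0
Count of 4: 0

0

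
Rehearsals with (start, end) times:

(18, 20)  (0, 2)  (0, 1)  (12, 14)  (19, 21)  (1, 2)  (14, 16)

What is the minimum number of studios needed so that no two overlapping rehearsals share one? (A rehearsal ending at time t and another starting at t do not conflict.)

2

starts: [0, 0, 1, 12, 14, 18, 19]
ends:   [1, 2, 2, 14, 16, 20, 21]
s0→1 s0→2  — peak 2.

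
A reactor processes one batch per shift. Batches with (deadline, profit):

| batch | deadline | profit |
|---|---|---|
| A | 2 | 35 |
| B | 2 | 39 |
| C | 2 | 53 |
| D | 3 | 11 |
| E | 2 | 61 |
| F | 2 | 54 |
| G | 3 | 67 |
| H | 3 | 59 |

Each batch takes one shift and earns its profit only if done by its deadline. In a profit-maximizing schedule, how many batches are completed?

Sort by profit descending; place each in the latest free slot ≤ its deadline.
By profit: G(d3,67), E(d2,61), H(d3,59), F(d2,54), C(d2,53), B(d2,39), A(d2,35), D(d3,11)
G→slot 3; E→slot 2; H→slot 1; F skipped; C skipped; B skipped; A skipped; D skipped.
3 of 8 scheduled.

3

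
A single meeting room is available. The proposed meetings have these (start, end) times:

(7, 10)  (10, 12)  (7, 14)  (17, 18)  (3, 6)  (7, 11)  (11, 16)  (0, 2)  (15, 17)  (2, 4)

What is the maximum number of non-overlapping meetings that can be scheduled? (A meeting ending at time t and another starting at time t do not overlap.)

Greedy by earliest finish: after sorting by end time, pick each interval compatible with the last pick.
By end time: (0,2), (2,4), (3,6), (7,10), (7,11), (10,12), (7,14), (11,16), (15,17), (17,18).
Pick (0,2); next start ≥ 2 → (2,4); next start ≥ 4 → (7,10); next start ≥ 10 → (10,12); next start ≥ 12 → (15,17); next start ≥ 17 → (17,18).
Selected 6 meetings.

6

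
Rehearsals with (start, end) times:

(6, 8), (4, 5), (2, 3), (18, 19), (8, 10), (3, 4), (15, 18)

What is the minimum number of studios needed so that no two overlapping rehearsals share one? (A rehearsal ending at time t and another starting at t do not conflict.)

1

starts: [2, 3, 4, 6, 8, 15, 18]
ends:   [3, 4, 5, 8, 10, 18, 19]
s2→1  — peak 1.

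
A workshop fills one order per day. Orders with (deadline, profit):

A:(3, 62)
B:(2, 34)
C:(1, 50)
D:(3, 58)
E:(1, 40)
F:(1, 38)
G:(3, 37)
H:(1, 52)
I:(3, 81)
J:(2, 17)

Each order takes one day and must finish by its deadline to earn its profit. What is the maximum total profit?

201

Profit order: I=81 A=62 D=58 H=52 C=50 E=40 F=38 G=37 B=34 J=17
Assign: I→slot 3, A→slot 2, D→slot 1, H skipped, C skipped, E skipped, F skipped, G skipped, B skipped, J skipped.
Slots: [1:D] [2:A] [3:I]
Profit = 58 + 62 + 81 = 201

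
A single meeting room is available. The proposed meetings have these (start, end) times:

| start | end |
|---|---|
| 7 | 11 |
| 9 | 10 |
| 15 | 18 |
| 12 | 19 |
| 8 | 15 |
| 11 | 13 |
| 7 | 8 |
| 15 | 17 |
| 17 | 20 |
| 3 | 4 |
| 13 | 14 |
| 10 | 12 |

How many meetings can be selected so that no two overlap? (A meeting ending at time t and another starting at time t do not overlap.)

7

Sort by end time and greedily take each interval whose start is ≥ the last chosen end.
Sorted by end: (3,4)  (7,8)  (9,10)  (7,11)  (10,12)  (11,13)  (13,14)  (8,15)  (15,17)  (15,18)  (12,19)  (17,20)
take (3,4); take (7,8); take (9,10); take (10,12); take (13,14); take (15,17); skip (15,18); take (17,20).
Selected 7 meetings.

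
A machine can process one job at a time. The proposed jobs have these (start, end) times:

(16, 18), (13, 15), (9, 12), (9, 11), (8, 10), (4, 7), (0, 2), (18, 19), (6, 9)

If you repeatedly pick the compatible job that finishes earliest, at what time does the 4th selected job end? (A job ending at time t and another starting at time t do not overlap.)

15

By end time: (0,2), (4,7), (6,9), (8,10), (9,11), (9,12), (13,15), (16,18), (18,19).
Pick (0,2); next start ≥ 2 → (4,7); next start ≥ 7 → (8,10); next start ≥ 10 → (13,15); next start ≥ 15 → (16,18); next start ≥ 18 → (18,19).
Selected: (0,2) (4,7) (8,10) (13,15) (16,18) (18,19)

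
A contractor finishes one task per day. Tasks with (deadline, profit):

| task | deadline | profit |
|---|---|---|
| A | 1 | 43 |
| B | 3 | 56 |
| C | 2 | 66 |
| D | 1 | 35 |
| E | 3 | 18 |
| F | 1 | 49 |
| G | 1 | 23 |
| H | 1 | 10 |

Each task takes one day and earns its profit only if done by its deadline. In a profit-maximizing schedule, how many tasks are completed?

3

Sort by profit descending; place each in the latest free slot ≤ its deadline.
Profit order: C=66 B=56 F=49 A=43 D=35 G=23 E=18 H=10
Assign: C→slot 2, B→slot 3, F→slot 1, A skipped, D skipped, G skipped, E skipped, H skipped.
Slots: [1:F] [2:C] [3:B]
3 of 8 scheduled.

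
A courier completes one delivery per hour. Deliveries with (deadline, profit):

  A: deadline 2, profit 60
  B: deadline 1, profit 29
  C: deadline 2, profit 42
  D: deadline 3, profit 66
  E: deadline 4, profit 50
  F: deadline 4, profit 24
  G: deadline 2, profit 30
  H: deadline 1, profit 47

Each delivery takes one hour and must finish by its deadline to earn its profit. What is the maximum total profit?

Sort by profit descending; place each in the latest free slot ≤ its deadline.
By profit: D(d3,66), A(d2,60), E(d4,50), H(d1,47), C(d2,42), G(d2,30), B(d1,29), F(d4,24)
D→slot 3; A→slot 2; E→slot 4; H→slot 1; C skipped; G skipped; B skipped; F skipped.
Profit = 47 + 60 + 66 + 50 = 223

223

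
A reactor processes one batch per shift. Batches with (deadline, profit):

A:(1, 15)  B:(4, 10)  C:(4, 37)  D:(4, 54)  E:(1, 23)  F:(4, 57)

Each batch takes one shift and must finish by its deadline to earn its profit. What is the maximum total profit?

Take jobs in profit order; each goes to the latest open slot no later than its deadline.
Profit order: F=57 D=54 C=37 E=23 A=15 B=10
Assign: F→slot 4, D→slot 3, C→slot 2, E→slot 1, A skipped, B skipped.
Slots: [1:E] [2:C] [3:D] [4:F]
Profit = 23 + 37 + 54 + 57 = 171

171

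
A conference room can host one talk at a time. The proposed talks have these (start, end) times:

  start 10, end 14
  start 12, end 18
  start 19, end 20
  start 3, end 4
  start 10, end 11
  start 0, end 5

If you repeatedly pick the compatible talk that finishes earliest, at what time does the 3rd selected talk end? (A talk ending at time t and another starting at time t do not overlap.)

18

Sort by end time and greedily take each interval whose start is ≥ the last chosen end.
By end time: (3,4), (0,5), (10,11), (10,14), (12,18), (19,20).
Pick (3,4); next start ≥ 4 → (10,11); next start ≥ 11 → (12,18); next start ≥ 18 → (19,20).
Selected: (3,4) (10,11) (12,18) (19,20)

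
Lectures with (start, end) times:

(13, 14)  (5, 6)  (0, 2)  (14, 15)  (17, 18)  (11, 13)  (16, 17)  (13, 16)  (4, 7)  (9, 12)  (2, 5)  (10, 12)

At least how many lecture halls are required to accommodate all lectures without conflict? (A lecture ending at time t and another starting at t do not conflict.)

Events (time:±→running): 0:+→1 2:-→0 2:+→1 4:+→2 5:-→1 5:+→2 6:-→1 7:-→0 9:+→1 10:+→2 11:+→3 … peak 3.

3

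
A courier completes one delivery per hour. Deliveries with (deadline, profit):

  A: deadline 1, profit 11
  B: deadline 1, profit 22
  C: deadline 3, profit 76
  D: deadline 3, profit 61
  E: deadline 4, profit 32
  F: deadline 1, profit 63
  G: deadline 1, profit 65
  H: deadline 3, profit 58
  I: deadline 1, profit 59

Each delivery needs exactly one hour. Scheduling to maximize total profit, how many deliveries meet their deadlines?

Take jobs in profit order; each goes to the latest open slot no later than its deadline.
By profit: C(d3,76), G(d1,65), F(d1,63), D(d3,61), I(d1,59), H(d3,58), E(d4,32), B(d1,22), A(d1,11)
C→slot 3; G→slot 1; F skipped; D→slot 2; I skipped; H skipped; E→slot 4; B skipped; A skipped.
4 of 9 scheduled.

4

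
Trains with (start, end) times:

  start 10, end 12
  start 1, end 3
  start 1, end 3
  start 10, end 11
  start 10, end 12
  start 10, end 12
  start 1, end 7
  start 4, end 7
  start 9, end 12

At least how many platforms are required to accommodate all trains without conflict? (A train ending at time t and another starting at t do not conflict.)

Count concurrent intervals with a sweep; the peak is the room count.
starts: [1, 1, 1, 4, 9, 10, 10, 10, 10]
ends:   [3, 3, 7, 7, 11, 12, 12, 12, 12]
s1→1 s1→2 s1→3 e3→2 e3→1 s4→2 e7→1 e7→0 s9→1 s10→2 s10→3 s10→4 s10→5  — peak 5.

5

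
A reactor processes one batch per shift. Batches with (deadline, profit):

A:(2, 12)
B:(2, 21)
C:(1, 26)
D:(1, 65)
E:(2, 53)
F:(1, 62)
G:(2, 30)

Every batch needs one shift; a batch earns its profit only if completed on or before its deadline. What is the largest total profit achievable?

118

Take jobs in profit order; each goes to the latest open slot no later than its deadline.
By profit: D(d1,65), F(d1,62), E(d2,53), G(d2,30), C(d1,26), B(d2,21), A(d2,12)
D→slot 1; F skipped; E→slot 2; G skipped; C skipped; B skipped; A skipped.
Profit = 65 + 53 = 118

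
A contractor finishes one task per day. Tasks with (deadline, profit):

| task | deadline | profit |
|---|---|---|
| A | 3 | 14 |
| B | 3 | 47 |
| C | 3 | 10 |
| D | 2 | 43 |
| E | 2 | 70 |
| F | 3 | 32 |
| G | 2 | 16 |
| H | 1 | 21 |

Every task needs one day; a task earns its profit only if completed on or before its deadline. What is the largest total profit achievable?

160

Profit order: E=70 B=47 D=43 F=32 H=21 G=16 A=14 C=10
Assign: E→slot 2, B→slot 3, D→slot 1, F skipped, H skipped, G skipped, A skipped, C skipped.
Slots: [1:D] [2:E] [3:B]
Profit = 43 + 70 + 47 = 160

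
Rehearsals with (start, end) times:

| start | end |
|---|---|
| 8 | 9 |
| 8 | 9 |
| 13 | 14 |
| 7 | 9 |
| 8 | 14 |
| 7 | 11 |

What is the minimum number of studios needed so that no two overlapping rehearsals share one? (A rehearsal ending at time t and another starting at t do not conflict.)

Events (time:±→running): 7:+→1 7:+→2 8:+→3 8:+→4 8:+→5 … peak 5.

5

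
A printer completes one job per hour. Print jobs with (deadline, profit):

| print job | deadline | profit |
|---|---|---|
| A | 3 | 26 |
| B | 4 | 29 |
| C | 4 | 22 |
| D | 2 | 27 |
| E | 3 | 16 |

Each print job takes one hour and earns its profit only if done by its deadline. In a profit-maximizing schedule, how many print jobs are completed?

4

Profit order: B=29 D=27 A=26 C=22 E=16
Assign: B→slot 4, D→slot 2, A→slot 3, C→slot 1, E skipped.
Slots: [1:C] [2:D] [3:A] [4:B]
4 of 5 scheduled.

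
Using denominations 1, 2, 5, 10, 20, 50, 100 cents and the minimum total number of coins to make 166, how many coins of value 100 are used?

Greedy: take as many of the largest coin as possible, then repeat with the remainder.
166 = 1×100 + 1×50 + 1×10 + 1×5 + 1×1
Count of 100: 1

1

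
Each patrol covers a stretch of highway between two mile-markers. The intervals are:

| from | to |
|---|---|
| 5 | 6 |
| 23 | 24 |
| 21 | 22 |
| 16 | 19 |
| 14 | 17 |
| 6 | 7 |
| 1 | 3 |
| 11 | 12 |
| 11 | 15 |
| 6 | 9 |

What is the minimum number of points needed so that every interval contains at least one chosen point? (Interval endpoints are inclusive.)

6

By right end: [1,3]  [5,6]  [6,7]  [6,9]  [11,12]  [11,15]  [14,17]  [16,19]  [21,22]  [23,24]
[1,3] uncovered → point at 3; [5,6] uncovered → point at 6; [11,12] uncovered → point at 12; [14,17] uncovered → point at 17; [21,22] uncovered → point at 22; [23,24] uncovered → point at 24.
Points: 3, 6, 12, 17, 22, 24 (6 total).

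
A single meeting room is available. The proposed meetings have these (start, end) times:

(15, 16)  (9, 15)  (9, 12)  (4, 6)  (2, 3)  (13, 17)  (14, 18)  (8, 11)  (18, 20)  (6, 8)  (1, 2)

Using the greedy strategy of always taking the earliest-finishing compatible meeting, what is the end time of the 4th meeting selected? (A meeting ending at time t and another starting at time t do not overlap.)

8

Order by finish time; keep every interval that doesn't clash with the previous kept one.
Sorted by end: (1,2)  (2,3)  (4,6)  (6,8)  (8,11)  (9,12)  (9,15)  (15,16)  (13,17)  (14,18)  (18,20)
take (1,2); take (2,3); take (4,6); take (6,8); take (8,11); take (15,16); skip (13,17); take (18,20).
Selected: (1,2) (2,3) (4,6) (6,8) (8,11) (15,16) (18,20)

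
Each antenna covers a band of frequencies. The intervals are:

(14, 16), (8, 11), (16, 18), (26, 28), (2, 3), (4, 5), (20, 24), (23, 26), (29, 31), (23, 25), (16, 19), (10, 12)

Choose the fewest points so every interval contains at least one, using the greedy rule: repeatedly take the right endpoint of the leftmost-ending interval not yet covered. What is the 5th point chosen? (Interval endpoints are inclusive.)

Process intervals by earliest right end; each time one isn't hit yet, stab at its right endpoint.
By right end: [2,3]  [4,5]  [8,11]  [10,12]  [14,16]  [16,18]  [16,19]  [20,24]  [23,25]  [23,26]  [26,28]  [29,31]
[2,3] uncovered → point at 3; [4,5] uncovered → point at 5; [8,11] uncovered → point at 11; [14,16] uncovered → point at 16; [20,24] uncovered → point at 24; [26,28] uncovered → point at 28; [29,31] uncovered → point at 31.
Points: 3, 5, 11, 16, 24, 28, 31 (7 total).

24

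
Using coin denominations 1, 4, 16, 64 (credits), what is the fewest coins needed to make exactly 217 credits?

7

217 − 3×64→25 − 1×16→9 − 2×4→1 − 1×1→0
Total coins = 3 + 1 + 2 + 1 = 7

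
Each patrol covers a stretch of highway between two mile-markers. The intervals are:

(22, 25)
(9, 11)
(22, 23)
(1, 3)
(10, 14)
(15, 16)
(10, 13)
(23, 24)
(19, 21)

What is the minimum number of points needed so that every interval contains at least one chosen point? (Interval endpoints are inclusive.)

Sort by right endpoint; whenever an interval is uncovered, place a point at its right end.
Sorted: [1,3] [9,11] [10,13] [10,14] [15,16] [19,21] [22,23] [23,24] [22,25]
{[1,3]} hit by 3; {[9,11],[10,13],[10,14]} hit by 11; {[15,16]} hit by 16; {[19,21]} hit by 21; {[22,23],[23,24],[22,25]} hit by 23.
Points: 3, 11, 16, 21, 23 (5 total).

5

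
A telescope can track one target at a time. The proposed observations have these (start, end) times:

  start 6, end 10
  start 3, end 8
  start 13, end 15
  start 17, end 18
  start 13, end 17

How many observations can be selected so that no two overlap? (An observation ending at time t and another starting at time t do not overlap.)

3

Sorted by end: (3,8)  (6,10)  (13,15)  (13,17)  (17,18)
take (3,8); take (13,15); skip (13,17); take (17,18).
Selected 3 observations.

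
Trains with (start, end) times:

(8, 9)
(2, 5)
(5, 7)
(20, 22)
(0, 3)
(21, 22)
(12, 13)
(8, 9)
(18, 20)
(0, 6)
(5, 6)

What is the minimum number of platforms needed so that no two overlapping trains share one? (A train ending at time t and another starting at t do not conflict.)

Count concurrent intervals with a sweep; the peak is the room count.
Events (time:±→running): 0:+→1 0:+→2 2:+→3 … peak 3.

3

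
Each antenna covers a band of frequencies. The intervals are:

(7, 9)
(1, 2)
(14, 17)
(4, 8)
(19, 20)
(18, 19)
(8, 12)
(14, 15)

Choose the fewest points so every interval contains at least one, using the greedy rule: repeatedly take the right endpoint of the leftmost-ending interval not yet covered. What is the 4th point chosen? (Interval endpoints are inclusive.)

Sort by right endpoint; whenever an interval is uncovered, place a point at its right end.
Sorted: [1,2] [4,8] [7,9] [8,12] [14,15] [14,17] [18,19] [19,20]
{[1,2]} hit by 2; {[4,8],[7,9],[8,12]} hit by 8; {[14,15],[14,17]} hit by 15; {[18,19],[19,20]} hit by 19.
Points: 2, 8, 15, 19 (4 total).

19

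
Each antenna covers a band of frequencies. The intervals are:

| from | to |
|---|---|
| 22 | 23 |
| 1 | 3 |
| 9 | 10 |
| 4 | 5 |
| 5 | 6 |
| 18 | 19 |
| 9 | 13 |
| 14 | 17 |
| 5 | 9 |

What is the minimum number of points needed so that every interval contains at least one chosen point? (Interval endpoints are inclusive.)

Sort by right endpoint; whenever an interval is uncovered, place a point at its right end.
Sorted: [1,3] [4,5] [5,6] [5,9] [9,10] [9,13] [14,17] [18,19] [22,23]
{[1,3]} hit by 3; {[4,5],[5,6],[5,9]} hit by 5; {[9,10],[9,13]} hit by 10; {[14,17]} hit by 17; {[18,19]} hit by 19; {[22,23]} hit by 23.
Points: 3, 5, 10, 17, 19, 23 (6 total).

6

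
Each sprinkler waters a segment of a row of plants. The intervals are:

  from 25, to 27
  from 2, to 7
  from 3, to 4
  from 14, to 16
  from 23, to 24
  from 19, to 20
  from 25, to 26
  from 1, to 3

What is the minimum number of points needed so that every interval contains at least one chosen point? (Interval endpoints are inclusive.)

Sort by right endpoint; whenever an interval is uncovered, place a point at its right end.
By right end: [1,3]  [3,4]  [2,7]  [14,16]  [19,20]  [23,24]  [25,26]  [25,27]
[1,3] uncovered → point at 3; [14,16] uncovered → point at 16; [19,20] uncovered → point at 20; [23,24] uncovered → point at 24; [25,26] uncovered → point at 26.
Points: 3, 16, 20, 24, 26 (5 total).

5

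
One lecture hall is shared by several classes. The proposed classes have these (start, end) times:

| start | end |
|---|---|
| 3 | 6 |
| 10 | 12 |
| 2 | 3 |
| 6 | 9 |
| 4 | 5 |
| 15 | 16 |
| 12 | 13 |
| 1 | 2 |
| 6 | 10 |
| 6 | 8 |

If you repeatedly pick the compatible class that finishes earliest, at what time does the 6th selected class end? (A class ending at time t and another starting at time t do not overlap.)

13

By end time: (1,2), (2,3), (4,5), (3,6), (6,8), (6,9), (6,10), (10,12), (12,13), (15,16).
Pick (1,2); next start ≥ 2 → (2,3); next start ≥ 3 → (4,5); next start ≥ 5 → (6,8); next start ≥ 8 → (10,12); next start ≥ 12 → (12,13); next start ≥ 13 → (15,16).
Selected: (1,2) (2,3) (4,5) (6,8) (10,12) (12,13) (15,16)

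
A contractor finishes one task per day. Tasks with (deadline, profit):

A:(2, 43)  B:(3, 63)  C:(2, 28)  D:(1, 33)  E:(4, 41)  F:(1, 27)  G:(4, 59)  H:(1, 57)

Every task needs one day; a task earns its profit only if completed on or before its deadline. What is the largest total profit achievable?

222

By profit: B(d3,63), G(d4,59), H(d1,57), A(d2,43), E(d4,41), D(d1,33), C(d2,28), F(d1,27)
B→slot 3; G→slot 4; H→slot 1; A→slot 2; E skipped; D skipped; C skipped; F skipped.
Profit = 57 + 43 + 63 + 59 = 222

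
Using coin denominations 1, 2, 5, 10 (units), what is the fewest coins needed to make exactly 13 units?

Use the largest denomination that fits, subtract, and repeat.
13 = 1×10 + 1×2 + 1×1
Total coins = 1 + 1 + 1 = 3

3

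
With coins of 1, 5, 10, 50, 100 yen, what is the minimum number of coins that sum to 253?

6

Greedy: take as many of the largest coin as possible, then repeat with the remainder.
253 = 2×100 + 1×50 + 3×1
Total coins = 2 + 1 + 3 = 6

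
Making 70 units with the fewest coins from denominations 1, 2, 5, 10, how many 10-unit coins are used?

7

Greedy: take as many of the largest coin as possible, then repeat with the remainder.
70 = 7×10
Count of 10: 7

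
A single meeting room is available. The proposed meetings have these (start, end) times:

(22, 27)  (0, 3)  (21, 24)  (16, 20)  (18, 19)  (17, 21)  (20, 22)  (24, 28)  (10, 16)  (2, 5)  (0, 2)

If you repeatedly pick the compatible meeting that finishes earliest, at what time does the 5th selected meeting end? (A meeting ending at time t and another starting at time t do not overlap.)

22

Order by finish time; keep every interval that doesn't clash with the previous kept one.
By end time: (0,2), (0,3), (2,5), (10,16), (18,19), (16,20), (17,21), (20,22), (21,24), (22,27), (24,28).
Pick (0,2); next start ≥ 2 → (2,5); next start ≥ 5 → (10,16); next start ≥ 16 → (18,19); next start ≥ 19 → (20,22); next start ≥ 22 → (22,27).
Selected: (0,2) (2,5) (10,16) (18,19) (20,22) (22,27)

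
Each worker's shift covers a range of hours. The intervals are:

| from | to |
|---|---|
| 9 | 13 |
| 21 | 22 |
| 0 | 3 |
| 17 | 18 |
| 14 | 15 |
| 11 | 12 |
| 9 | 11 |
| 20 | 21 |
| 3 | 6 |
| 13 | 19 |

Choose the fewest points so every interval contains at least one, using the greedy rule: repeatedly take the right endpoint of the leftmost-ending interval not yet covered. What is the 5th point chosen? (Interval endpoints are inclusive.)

21

Process intervals by earliest right end; each time one isn't hit yet, stab at its right endpoint.
Sorted: [0,3] [3,6] [9,11] [11,12] [9,13] [14,15] [17,18] [13,19] [20,21] [21,22]
{[0,3],[3,6]} hit by 3; {[9,11],[11,12],[9,13]} hit by 11; {[14,15]} hit by 15; {[17,18],[13,19]} hit by 18; {[20,21],[21,22]} hit by 21.
Points: 3, 11, 15, 18, 21 (5 total).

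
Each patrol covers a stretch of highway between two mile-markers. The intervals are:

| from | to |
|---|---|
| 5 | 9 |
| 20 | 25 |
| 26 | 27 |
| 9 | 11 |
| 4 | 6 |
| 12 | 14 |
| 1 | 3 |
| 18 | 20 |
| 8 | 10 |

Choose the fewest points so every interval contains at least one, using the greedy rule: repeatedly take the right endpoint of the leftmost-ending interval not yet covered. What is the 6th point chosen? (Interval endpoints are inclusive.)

27

Sort by right endpoint; whenever an interval is uncovered, place a point at its right end.
By right end: [1,3]  [4,6]  [5,9]  [8,10]  [9,11]  [12,14]  [18,20]  [20,25]  [26,27]
[1,3] uncovered → point at 3; [4,6] uncovered → point at 6; [8,10] uncovered → point at 10; [12,14] uncovered → point at 14; [18,20] uncovered → point at 20; [26,27] uncovered → point at 27.
Points: 3, 6, 10, 14, 20, 27 (6 total).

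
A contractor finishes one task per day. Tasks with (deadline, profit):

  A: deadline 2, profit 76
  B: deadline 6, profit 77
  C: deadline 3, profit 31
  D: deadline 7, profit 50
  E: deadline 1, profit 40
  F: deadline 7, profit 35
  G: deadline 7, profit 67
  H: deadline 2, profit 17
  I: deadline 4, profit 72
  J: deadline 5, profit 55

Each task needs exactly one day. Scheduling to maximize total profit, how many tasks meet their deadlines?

7

Sort by profit descending; place each in the latest free slot ≤ its deadline.
Profit order: B=77 A=76 I=72 G=67 J=55 D=50 E=40 F=35 C=31 H=17
Assign: B→slot 6, A→slot 2, I→slot 4, G→slot 7, J→slot 5, D→slot 3, E→slot 1, F skipped, C skipped, H skipped.
Slots: [1:E] [2:A] [3:D] [4:I] [5:J] [6:B] [7:G]
7 of 10 scheduled.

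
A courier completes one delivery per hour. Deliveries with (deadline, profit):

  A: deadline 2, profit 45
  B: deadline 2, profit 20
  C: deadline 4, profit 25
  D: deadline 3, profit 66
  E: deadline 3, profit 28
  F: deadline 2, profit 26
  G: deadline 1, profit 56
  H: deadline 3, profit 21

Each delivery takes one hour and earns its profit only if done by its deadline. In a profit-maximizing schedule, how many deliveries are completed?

Sort by profit descending; place each in the latest free slot ≤ its deadline.
By profit: D(d3,66), G(d1,56), A(d2,45), E(d3,28), F(d2,26), C(d4,25), H(d3,21), B(d2,20)
D→slot 3; G→slot 1; A→slot 2; E skipped; F skipped; C→slot 4; H skipped; B skipped.
4 of 8 scheduled.

4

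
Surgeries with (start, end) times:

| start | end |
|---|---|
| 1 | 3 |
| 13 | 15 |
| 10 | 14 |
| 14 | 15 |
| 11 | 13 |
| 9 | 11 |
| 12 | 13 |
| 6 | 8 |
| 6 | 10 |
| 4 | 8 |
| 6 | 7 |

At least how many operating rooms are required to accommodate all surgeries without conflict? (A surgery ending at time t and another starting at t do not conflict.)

starts: [1, 4, 6, 6, 6, 9, 10, 11, 12, 13, 14]
ends:   [3, 7, 8, 8, 10, 11, 13, 13, 14, 15, 15]
s1→1 e3→0 s4→1 s6→2 s6→3 s6→4  — peak 4.

4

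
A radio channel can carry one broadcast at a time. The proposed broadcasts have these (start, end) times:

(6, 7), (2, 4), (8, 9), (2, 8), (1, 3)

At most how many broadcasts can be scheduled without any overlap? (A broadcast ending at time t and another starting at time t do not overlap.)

3

Sorted by end: (1,3)  (2,4)  (6,7)  (2,8)  (8,9)
take (1,3); take (6,7); skip (2,8); take (8,9).
Selected 3 broadcasts.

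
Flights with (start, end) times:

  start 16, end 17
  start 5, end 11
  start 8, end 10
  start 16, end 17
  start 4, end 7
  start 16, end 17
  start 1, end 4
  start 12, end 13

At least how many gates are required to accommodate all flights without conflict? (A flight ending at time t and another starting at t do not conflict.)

3

starts: [1, 4, 5, 8, 12, 16, 16, 16]
ends:   [4, 7, 10, 11, 13, 17, 17, 17]
s1→1 e4→0 s4→1 s5→2 e7→1 s8→2 e10→1 e11→0 s12→1 e13→0 s16→1 s16→2 s16→3  — peak 3.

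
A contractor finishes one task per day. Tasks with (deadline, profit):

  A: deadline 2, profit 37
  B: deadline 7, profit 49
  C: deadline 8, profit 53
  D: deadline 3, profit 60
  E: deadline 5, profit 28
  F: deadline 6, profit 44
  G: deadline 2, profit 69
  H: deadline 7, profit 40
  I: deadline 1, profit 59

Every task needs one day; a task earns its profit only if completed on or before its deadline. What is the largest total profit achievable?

Take jobs in profit order; each goes to the latest open slot no later than its deadline.
By profit: G(d2,69), D(d3,60), I(d1,59), C(d8,53), B(d7,49), F(d6,44), H(d7,40), A(d2,37), E(d5,28)
G→slot 2; D→slot 3; I→slot 1; C→slot 8; B→slot 7; F→slot 6; H→slot 5; A skipped; E→slot 4.
Profit = 59 + 69 + 60 + 28 + 40 + 44 + 49 + 53 = 402

402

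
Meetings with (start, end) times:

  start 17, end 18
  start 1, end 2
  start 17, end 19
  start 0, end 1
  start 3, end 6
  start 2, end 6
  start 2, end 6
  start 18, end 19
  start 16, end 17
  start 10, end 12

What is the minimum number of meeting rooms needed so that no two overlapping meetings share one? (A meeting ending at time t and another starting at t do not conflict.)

Count concurrent intervals with a sweep; the peak is the room count.
Events (time:±→running): 0:+→1 1:-→0 1:+→1 2:-→0 2:+→1 2:+→2 3:+→3 … peak 3.

3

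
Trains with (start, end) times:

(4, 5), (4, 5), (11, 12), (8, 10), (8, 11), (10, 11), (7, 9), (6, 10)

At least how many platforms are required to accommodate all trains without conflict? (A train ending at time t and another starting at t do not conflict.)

4

starts: [4, 4, 6, 7, 8, 8, 10, 11]
ends:   [5, 5, 9, 10, 10, 11, 11, 12]
s4→1 s4→2 e5→1 e5→0 s6→1 s7→2 s8→3 s8→4  — peak 4.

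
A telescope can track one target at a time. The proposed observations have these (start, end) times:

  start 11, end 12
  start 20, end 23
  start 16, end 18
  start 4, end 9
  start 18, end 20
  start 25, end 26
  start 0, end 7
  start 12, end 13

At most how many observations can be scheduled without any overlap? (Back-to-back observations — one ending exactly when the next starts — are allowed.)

7

Order by finish time; keep every interval that doesn't clash with the previous kept one.
By end time: (0,7), (4,9), (11,12), (12,13), (16,18), (18,20), (20,23), (25,26).
Pick (0,7); next start ≥ 7 → (11,12); next start ≥ 12 → (12,13); next start ≥ 13 → (16,18); next start ≥ 18 → (18,20); next start ≥ 20 → (20,23); next start ≥ 23 → (25,26).
Selected 7 observations.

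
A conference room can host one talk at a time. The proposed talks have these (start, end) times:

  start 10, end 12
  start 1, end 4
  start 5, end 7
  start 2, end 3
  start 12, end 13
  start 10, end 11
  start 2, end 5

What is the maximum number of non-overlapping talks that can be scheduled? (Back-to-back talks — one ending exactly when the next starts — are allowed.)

Sorted by end: (2,3)  (1,4)  (2,5)  (5,7)  (10,11)  (10,12)  (12,13)
take (2,3); skip (1,4); skip (2,5); take (5,7); take (10,11); skip (10,12); take (12,13).
Selected 4 talks.

4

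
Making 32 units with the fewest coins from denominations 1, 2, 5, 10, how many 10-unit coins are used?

Greedy: take as many of the largest coin as possible, then repeat with the remainder.
32 = 3×10 + 1×2
Count of 10: 3

3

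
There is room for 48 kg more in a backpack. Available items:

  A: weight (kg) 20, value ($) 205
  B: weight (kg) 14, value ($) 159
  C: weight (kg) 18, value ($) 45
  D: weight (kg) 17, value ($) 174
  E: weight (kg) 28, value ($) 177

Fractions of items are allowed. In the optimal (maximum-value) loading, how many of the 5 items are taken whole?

2

Ratios (sorted): B 11.36, A 10.25, D 10.24, E 6.32, C 2.50
take B (14 @ 159); take A (20 @ 205); take 14/17 of D → 143.29. Capacity used 48/48.
2 item(s) taken whole; one partial (take 14/17 of D).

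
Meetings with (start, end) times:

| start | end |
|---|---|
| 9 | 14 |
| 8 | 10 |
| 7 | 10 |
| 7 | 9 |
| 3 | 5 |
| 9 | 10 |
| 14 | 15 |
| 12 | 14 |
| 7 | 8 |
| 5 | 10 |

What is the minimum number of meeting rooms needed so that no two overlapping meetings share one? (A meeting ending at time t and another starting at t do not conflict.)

The answer is the maximum number of intervals overlapping at any instant.
Events (time:±→running): 3:+→1 5:-→0 5:+→1 7:+→2 7:+→3 7:+→4 8:-→3 8:+→4 9:-→3 9:+→4 9:+→5 … peak 5.

5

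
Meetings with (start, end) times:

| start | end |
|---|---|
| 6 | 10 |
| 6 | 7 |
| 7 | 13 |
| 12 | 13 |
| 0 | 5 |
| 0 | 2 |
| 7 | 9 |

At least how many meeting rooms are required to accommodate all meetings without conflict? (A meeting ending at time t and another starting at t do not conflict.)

Count concurrent intervals with a sweep; the peak is the room count.
starts: [0, 0, 6, 6, 7, 7, 12]
ends:   [2, 5, 7, 9, 10, 13, 13]
s0→1 s0→2 e2→1 e5→0 s6→1 s6→2 e7→1 s7→2 s7→3  — peak 3.

3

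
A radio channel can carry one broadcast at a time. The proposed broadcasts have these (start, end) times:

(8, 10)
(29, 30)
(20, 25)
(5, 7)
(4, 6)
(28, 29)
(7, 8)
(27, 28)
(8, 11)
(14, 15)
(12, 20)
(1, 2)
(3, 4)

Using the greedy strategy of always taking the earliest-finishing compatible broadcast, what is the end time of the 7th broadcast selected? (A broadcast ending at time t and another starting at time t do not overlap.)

25

Greedy by earliest finish: after sorting by end time, pick each interval compatible with the last pick.
Sorted by end: (1,2)  (3,4)  (4,6)  (5,7)  (7,8)  (8,10)  (8,11)  (14,15)  (12,20)  (20,25)  (27,28)  (28,29)  (29,30)
take (1,2); take (3,4); take (4,6); take (7,8); take (8,10); skip (8,11); take (14,15); take (20,25); take (27,28); take (28,29); take (29,30).
Selected: (1,2) (3,4) (4,6) (7,8) (8,10) (14,15) (20,25) (27,28) (28,29) (29,30)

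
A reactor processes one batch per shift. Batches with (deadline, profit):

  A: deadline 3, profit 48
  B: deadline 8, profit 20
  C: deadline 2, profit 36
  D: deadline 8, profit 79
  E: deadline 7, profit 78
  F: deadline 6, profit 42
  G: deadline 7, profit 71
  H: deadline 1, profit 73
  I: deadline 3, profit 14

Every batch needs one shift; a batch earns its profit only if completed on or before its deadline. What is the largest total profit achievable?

447

Profit order: D=79 E=78 H=73 G=71 A=48 F=42 C=36 B=20 I=14
Assign: D→slot 8, E→slot 7, H→slot 1, G→slot 6, A→slot 3, F→slot 5, C→slot 2, B→slot 4, I skipped.
Slots: [1:H] [2:C] [3:A] [4:B] [5:F] [6:G] [7:E] [8:D]
Profit = 73 + 36 + 48 + 20 + 42 + 71 + 78 + 79 = 447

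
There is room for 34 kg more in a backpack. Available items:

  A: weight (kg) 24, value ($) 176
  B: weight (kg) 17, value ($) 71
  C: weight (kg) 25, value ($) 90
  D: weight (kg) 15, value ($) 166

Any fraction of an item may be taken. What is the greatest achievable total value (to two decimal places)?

305.33

Sort by value per unit weight and fill in that order.
Ratios (sorted): D 11.07, A 7.33, B 4.18, C 3.60
take D (15 @ 166); take 19/24 of A → 139.33. Capacity used 34/34.
Total value = 305.33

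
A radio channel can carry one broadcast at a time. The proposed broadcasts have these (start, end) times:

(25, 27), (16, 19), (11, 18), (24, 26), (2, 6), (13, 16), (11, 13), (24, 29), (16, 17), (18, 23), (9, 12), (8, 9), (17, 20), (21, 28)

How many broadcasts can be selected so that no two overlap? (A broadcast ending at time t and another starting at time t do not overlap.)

7

By end time: (2,6), (8,9), (9,12), (11,13), (13,16), (16,17), (11,18), (16,19), (17,20), (18,23), (24,26), (25,27), (21,28), (24,29).
Pick (2,6); next start ≥ 6 → (8,9); next start ≥ 9 → (9,12); next start ≥ 12 → (13,16); next start ≥ 16 → (16,17); next start ≥ 17 → (17,20); next start ≥ 20 → (24,26).
Selected 7 broadcasts.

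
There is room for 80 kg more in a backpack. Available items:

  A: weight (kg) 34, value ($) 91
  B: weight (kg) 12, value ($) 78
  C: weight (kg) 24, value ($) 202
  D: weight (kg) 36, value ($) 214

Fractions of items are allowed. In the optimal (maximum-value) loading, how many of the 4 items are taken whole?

Sort by value per unit weight and fill in that order.
Order: C (202/24=8.42) > B (78/12=6.50) > D (214/36=5.94) > A (91/34=2.68)
Fill: take C (24 @ 202) → take B (12 @ 78) → take D (36 @ 214) → take 8/34 of A → 21.41; 80/80 used.
3 item(s) taken whole; one partial (take 8/34 of A).

3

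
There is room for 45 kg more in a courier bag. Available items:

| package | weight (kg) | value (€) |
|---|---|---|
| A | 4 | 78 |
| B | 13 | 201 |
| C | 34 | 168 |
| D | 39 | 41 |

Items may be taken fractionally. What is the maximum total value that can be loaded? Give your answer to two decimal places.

Greedy by value/weight ratio, highest first.
Order: A (78/4=19.50) > B (201/13=15.46) > C (168/34=4.94) > D (41/39=1.05)
Fill: take A (4 @ 78) → take B (13 @ 201) → take 28/34 of C → 138.35; 45/45 used.
Total value = 417.35

417.35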